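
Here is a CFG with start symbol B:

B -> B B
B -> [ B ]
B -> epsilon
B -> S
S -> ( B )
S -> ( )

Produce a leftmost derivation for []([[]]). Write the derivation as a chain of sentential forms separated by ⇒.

B⇒BB⇒BBB⇒[B]BB⇒[]BB⇒[]SB⇒[](B)B⇒[](BB)B⇒[]([B]B)B⇒[]([[B]]B)B⇒[]([[]]B)B⇒[]([[]])B⇒[]([[]])

B ⇒ BB   [B -> B B]
BB ⇒ BBB   [B -> B B]
BBB ⇒ [B]BB   [B -> [ B ]]
[B]BB ⇒ []BB   [B -> epsilon]
[]BB ⇒ []SB   [B -> S]
[]SB ⇒ [](B)B   [S -> ( B )]
[](B)B ⇒ [](BB)B   [B -> B B]
[](BB)B ⇒ []([B]B)B   [B -> [ B ]]
[]([B]B)B ⇒ []([[B]]B)B   [B -> [ B ]]
[]([[B]]B)B ⇒ []([[]]B)B   [B -> epsilon]
[]([[]]B)B ⇒ []([[]])B   [B -> epsilon]
[]([[]])B ⇒ []([[]])   [B -> epsilon]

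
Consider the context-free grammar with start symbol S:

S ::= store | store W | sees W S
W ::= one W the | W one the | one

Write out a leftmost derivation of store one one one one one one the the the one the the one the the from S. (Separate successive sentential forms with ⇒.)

S ⇒ store W ⇒ store one W the ⇒ store one W one the the ⇒ store one one W the one the the ⇒ store one one W one the the one the the ⇒ store one one one W the one the the one the the ⇒ store one one one one W the the one the the one the the ⇒ store one one one one W one the the the one the the one the the ⇒ store one one one one one one the the the one the the one the the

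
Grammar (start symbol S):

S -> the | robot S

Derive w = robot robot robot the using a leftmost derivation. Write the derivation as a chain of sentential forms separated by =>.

S => robot S => robot robot S => robot robot robot S => robot robot robot the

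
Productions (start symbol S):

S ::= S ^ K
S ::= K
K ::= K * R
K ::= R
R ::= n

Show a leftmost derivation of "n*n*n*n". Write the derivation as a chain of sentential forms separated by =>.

S=>K=>K*R=>K*R*R=>K*R*R*R=>R*R*R*R=>n*R*R*R=>n*n*R*R=>n*n*n*R=>n*n*n*n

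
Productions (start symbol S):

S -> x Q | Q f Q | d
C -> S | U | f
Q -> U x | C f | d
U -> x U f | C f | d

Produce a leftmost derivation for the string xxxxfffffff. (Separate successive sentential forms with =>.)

S=>xQ=>xCf=>xUf=>xxUff=>xxxUfff=>xxxCffff=>xxxUffff=>xxxxUfffff=>xxxxCffffff=>xxxxfffffff

S => xQ   [S -> x Q]
xQ => xCf   [Q -> C f]
xCf => xUf   [C -> U]
xUf => xxUff   [U -> x U f]
xxUff => xxxUfff   [U -> x U f]
xxxUfff => xxxCffff   [U -> C f]
xxxCffff => xxxUffff   [C -> U]
xxxUffff => xxxxUfffff   [U -> x U f]
xxxxUfffff => xxxxCffffff   [U -> C f]
xxxxCffffff => xxxxfffffff   [C -> f]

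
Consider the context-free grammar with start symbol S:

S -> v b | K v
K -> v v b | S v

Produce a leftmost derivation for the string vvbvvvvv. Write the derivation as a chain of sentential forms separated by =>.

S => Kv   [S -> K v]
Kv => Svv   [K -> S v]
Svv => Kvvv   [S -> K v]
Kvvv => Svvvv   [K -> S v]
Svvvv => Kvvvvv   [S -> K v]
Kvvvvv => vvbvvvvv   [K -> v v b]

S => Kv => Svv => Kvvv => Svvvv => Kvvvvv => vvbvvvvv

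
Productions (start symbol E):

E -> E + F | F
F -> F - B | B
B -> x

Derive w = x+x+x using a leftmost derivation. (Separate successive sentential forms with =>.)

E => E+F   [E -> E + F]
E+F => E+F+F   [E -> E + F]
E+F+F => F+F+F   [E -> F]
F+F+F => B+F+F   [F -> B]
B+F+F => x+F+F   [B -> x]
x+F+F => x+B+F   [F -> B]
x+B+F => x+x+F   [B -> x]
x+x+F => x+x+B   [F -> B]
x+x+B => x+x+x   [B -> x]

E => E+F => E+F+F => F+F+F => B+F+F => x+F+F => x+B+F => x+x+F => x+x+B => x+x+x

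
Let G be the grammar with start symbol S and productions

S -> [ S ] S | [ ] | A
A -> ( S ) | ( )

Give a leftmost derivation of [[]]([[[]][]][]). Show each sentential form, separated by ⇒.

S ⇒ [S]S ⇒ [[]]S ⇒ [[]]A ⇒ [[]](S) ⇒ [[]]([S]S) ⇒ [[]]([[S]S]S) ⇒ [[]]([[[]]S]S) ⇒ [[]]([[[]][]]S) ⇒ [[]]([[[]][]][])

S ⇒ [S]S   [S -> [ S ] S]
[S]S ⇒ [[]]S   [S -> [ ]]
[[]]S ⇒ [[]]A   [S -> A]
[[]]A ⇒ [[]](S)   [A -> ( S )]
[[]](S) ⇒ [[]]([S]S)   [S -> [ S ] S]
[[]]([S]S) ⇒ [[]]([[S]S]S)   [S -> [ S ] S]
[[]]([[S]S]S) ⇒ [[]]([[[]]S]S)   [S -> [ ]]
[[]]([[[]]S]S) ⇒ [[]]([[[]][]]S)   [S -> [ ]]
[[]]([[[]][]]S) ⇒ [[]]([[[]][]][])   [S -> [ ]]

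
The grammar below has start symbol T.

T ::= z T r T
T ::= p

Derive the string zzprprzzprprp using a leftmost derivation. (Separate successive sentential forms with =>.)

T => zTrT   [T ::= z T r T]
zTrT => zzTrTrT   [T ::= z T r T]
zzTrTrT => zzprTrT   [T ::= p]
zzprTrT => zzprprT   [T ::= p]
zzprprT => zzprprzTrT   [T ::= z T r T]
zzprprzTrT => zzprprzzTrTrT   [T ::= z T r T]
zzprprzzTrTrT => zzprprzzprTrT   [T ::= p]
zzprprzzprTrT => zzprprzzprprT   [T ::= p]
zzprprzzprprT => zzprprzzprprp   [T ::= p]

T=>zTrT=>zzTrTrT=>zzprTrT=>zzprprT=>zzprprzTrT=>zzprprzzTrTrT=>zzprprzzprTrT=>zzprprzzprprT=>zzprprzzprprp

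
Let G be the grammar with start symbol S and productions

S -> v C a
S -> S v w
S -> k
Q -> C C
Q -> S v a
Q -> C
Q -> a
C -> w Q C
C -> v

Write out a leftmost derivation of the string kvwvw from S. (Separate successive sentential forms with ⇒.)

S ⇒ Svw   [S -> S v w]
Svw ⇒ Svwvw   [S -> S v w]
Svwvw ⇒ kvwvw   [S -> k]

S ⇒ Svw ⇒ Svwvw ⇒ kvwvw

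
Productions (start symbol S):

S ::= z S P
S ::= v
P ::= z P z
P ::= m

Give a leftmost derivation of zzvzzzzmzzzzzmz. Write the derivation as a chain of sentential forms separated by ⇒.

S ⇒ zSP ⇒ zzSPP ⇒ zzvPP ⇒ zzvzPzP ⇒ zzvzzPzzP ⇒ zzvzzzPzzzP ⇒ zzvzzzzPzzzzP ⇒ zzvzzzzmzzzzP ⇒ zzvzzzzmzzzzzPz ⇒ zzvzzzzmzzzzzmz

S ⇒ zSP   [S ::= z S P]
zSP ⇒ zzSPP   [S ::= z S P]
zzSPP ⇒ zzvPP   [S ::= v]
zzvPP ⇒ zzvzPzP   [P ::= z P z]
zzvzPzP ⇒ zzvzzPzzP   [P ::= z P z]
zzvzzPzzP ⇒ zzvzzzPzzzP   [P ::= z P z]
zzvzzzPzzzP ⇒ zzvzzzzPzzzzP   [P ::= z P z]
zzvzzzzPzzzzP ⇒ zzvzzzzmzzzzP   [P ::= m]
zzvzzzzmzzzzP ⇒ zzvzzzzmzzzzzPz   [P ::= z P z]
zzvzzzzmzzzzzPz ⇒ zzvzzzzmzzzzzmz   [P ::= m]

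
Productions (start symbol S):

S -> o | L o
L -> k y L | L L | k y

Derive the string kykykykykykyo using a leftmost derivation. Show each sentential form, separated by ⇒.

S ⇒ Lo ⇒ kyLo ⇒ kyLLo ⇒ kykyLLo ⇒ kykykyLLo ⇒ kykykykyLo ⇒ kykykykykyLo ⇒ kykykykykykyo

S ⇒ Lo   [S -> L o]
Lo ⇒ kyLo   [L -> k y L]
kyLo ⇒ kyLLo   [L -> L L]
kyLLo ⇒ kykyLLo   [L -> k y L]
kykyLLo ⇒ kykykyLLo   [L -> k y L]
kykykyLLo ⇒ kykykykyLo   [L -> k y]
kykykykyLo ⇒ kykykykykyLo   [L -> k y L]
kykykykykyLo ⇒ kykykykykykyo   [L -> k y]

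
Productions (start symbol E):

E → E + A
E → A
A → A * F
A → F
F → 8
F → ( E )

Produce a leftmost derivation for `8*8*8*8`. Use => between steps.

E => A   [E → A]
A => A*F   [A → A * F]
A*F => A*F*F   [A → A * F]
A*F*F => A*F*F*F   [A → A * F]
A*F*F*F => F*F*F*F   [A → F]
F*F*F*F => 8*F*F*F   [F → 8]
8*F*F*F => 8*8*F*F   [F → 8]
8*8*F*F => 8*8*8*F   [F → 8]
8*8*8*F => 8*8*8*8   [F → 8]

E=>A=>A*F=>A*F*F=>A*F*F*F=>F*F*F*F=>8*F*F*F=>8*8*F*F=>8*8*8*F=>8*8*8*8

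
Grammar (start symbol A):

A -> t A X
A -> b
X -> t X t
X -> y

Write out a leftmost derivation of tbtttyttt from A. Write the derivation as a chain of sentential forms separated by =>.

A => tAX   [A -> t A X]
tAX => tbX   [A -> b]
tbX => tbtXt   [X -> t X t]
tbtXt => tbttXtt   [X -> t X t]
tbttXtt => tbtttXttt   [X -> t X t]
tbtttXttt => tbtttyttt   [X -> y]

A => tAX => tbX => tbtXt => tbttXtt => tbtttXttt => tbtttyttt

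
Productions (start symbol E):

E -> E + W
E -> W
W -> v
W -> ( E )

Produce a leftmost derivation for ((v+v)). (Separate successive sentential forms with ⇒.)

E ⇒ W ⇒ (E) ⇒ (W) ⇒ ((E)) ⇒ ((E+W)) ⇒ ((W+W)) ⇒ ((v+W)) ⇒ ((v+v))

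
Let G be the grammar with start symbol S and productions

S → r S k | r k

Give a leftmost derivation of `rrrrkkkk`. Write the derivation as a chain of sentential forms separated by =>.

S=>rSk=>rrSkk=>rrrSkkk=>rrrrkkkk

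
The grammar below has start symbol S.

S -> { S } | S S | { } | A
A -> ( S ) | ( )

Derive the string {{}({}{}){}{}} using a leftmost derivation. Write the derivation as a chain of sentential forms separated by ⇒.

S⇒{S}⇒{SS}⇒{{}S}⇒{{}SS}⇒{{}SSS}⇒{{}ASS}⇒{{}(S)SS}⇒{{}(SS)SS}⇒{{}({}S)SS}⇒{{}({}{})SS}⇒{{}({}{}){}S}⇒{{}({}{}){}{}}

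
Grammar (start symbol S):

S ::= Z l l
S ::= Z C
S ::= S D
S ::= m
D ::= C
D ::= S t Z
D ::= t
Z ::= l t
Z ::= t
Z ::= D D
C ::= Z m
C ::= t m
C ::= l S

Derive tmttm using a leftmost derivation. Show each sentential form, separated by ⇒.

S ⇒ ZC   [S ::= Z C]
ZC ⇒ DDC   [Z ::= D D]
DDC ⇒ CDC   [D ::= C]
CDC ⇒ tmDC   [C ::= t m]
tmDC ⇒ tmtC   [D ::= t]
tmtC ⇒ tmttm   [C ::= t m]

S⇒ZC⇒DDC⇒CDC⇒tmDC⇒tmtC⇒tmttm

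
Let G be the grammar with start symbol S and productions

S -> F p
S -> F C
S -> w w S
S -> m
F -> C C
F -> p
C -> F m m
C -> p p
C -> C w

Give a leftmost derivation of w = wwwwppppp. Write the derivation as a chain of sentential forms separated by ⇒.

S ⇒ wwS   [S -> w w S]
wwS ⇒ wwwwS   [S -> w w S]
wwwwS ⇒ wwwwFp   [S -> F p]
wwwwFp ⇒ wwwwCCp   [F -> C C]
wwwwCCp ⇒ wwwwppCp   [C -> p p]
wwwwppCp ⇒ wwwwppppp   [C -> p p]

S ⇒ wwS ⇒ wwwwS ⇒ wwwwFp ⇒ wwwwCCp ⇒ wwwwppCp ⇒ wwwwppppp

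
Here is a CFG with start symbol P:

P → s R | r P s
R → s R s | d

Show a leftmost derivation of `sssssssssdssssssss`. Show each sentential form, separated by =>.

P=>sR=>ssRs=>sssRss=>ssssRsss=>sssssRssss=>ssssssRsssss=>sssssssRssssss=>ssssssssRsssssss=>sssssssssRssssssss=>sssssssssdssssssss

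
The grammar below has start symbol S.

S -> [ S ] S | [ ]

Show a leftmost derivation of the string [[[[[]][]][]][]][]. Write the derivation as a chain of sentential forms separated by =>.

S => [S]S   [S -> [ S ] S]
[S]S => [[S]S]S   [S -> [ S ] S]
[[S]S]S => [[[S]S]S]S   [S -> [ S ] S]
[[[S]S]S]S => [[[[S]S]S]S]S   [S -> [ S ] S]
[[[[S]S]S]S]S => [[[[[]]S]S]S]S   [S -> [ ]]
[[[[[]]S]S]S]S => [[[[[]][]]S]S]S   [S -> [ ]]
[[[[[]][]]S]S]S => [[[[[]][]][]]S]S   [S -> [ ]]
[[[[[]][]][]]S]S => [[[[[]][]][]][]]S   [S -> [ ]]
[[[[[]][]][]][]]S => [[[[[]][]][]][]][]   [S -> [ ]]

S => [S]S => [[S]S]S => [[[S]S]S]S => [[[[S]S]S]S]S => [[[[[]]S]S]S]S => [[[[[]][]]S]S]S => [[[[[]][]][]]S]S => [[[[[]][]][]][]]S => [[[[[]][]][]][]][]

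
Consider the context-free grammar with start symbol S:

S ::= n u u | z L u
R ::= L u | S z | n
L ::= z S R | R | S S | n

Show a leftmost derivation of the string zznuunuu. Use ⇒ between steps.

S⇒zLu⇒zzSRu⇒zznuuRu⇒zznuuLuu⇒zznuuRuu⇒zznuunuu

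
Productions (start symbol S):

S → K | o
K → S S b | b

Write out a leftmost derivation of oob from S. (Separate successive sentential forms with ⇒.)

S ⇒ K ⇒ SSb ⇒ oSb ⇒ oob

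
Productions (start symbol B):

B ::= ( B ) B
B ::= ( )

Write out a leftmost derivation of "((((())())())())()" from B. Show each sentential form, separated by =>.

B => (B)B => ((B)B)B => (((B)B)B)B => ((((B)B)B)B)B => ((((())B)B)B)B => ((((())())B)B)B => ((((())())())B)B => ((((())())())())B => ((((())())())())()

B => (B)B   [B ::= ( B ) B]
(B)B => ((B)B)B   [B ::= ( B ) B]
((B)B)B => (((B)B)B)B   [B ::= ( B ) B]
(((B)B)B)B => ((((B)B)B)B)B   [B ::= ( B ) B]
((((B)B)B)B)B => ((((())B)B)B)B   [B ::= ( )]
((((())B)B)B)B => ((((())())B)B)B   [B ::= ( )]
((((())())B)B)B => ((((())())())B)B   [B ::= ( )]
((((())())())B)B => ((((())())())())B   [B ::= ( )]
((((())())())())B => ((((())())())())()   [B ::= ( )]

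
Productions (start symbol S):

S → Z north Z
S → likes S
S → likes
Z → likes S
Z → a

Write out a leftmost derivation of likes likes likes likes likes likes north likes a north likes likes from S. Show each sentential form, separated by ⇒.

S ⇒ likes S ⇒ likes likes S ⇒ likes likes likes S ⇒ likes likes likes likes S ⇒ likes likes likes likes Z north Z ⇒ likes likes likes likes likes S north Z ⇒ likes likes likes likes likes likes north Z ⇒ likes likes likes likes likes likes north likes S ⇒ likes likes likes likes likes likes north likes Z north Z ⇒ likes likes likes likes likes likes north likes a north Z ⇒ likes likes likes likes likes likes north likes a north likes S ⇒ likes likes likes likes likes likes north likes a north likes likes

S ⇒ likes S   [S → likes S]
likes S ⇒ likes likes S   [S → likes S]
likes likes S ⇒ likes likes likes S   [S → likes S]
likes likes likes S ⇒ likes likes likes likes S   [S → likes S]
likes likes likes likes S ⇒ likes likes likes likes Z north Z   [S → Z north Z]
likes likes likes likes Z north Z ⇒ likes likes likes likes likes S north Z   [Z → likes S]
likes likes likes likes likes S north Z ⇒ likes likes likes likes likes likes north Z   [S → likes]
likes likes likes likes likes likes north Z ⇒ likes likes likes likes likes likes north likes S   [Z → likes S]
likes likes likes likes likes likes north likes S ⇒ likes likes likes likes likes likes north likes Z north Z   [S → Z north Z]
likes likes likes likes likes likes north likes Z north Z ⇒ likes likes likes likes likes likes north likes a north Z   [Z → a]
likes likes likes likes likes likes north likes a north Z ⇒ likes likes likes likes likes likes north likes a north likes S   [Z → likes S]
likes likes likes likes likes likes north likes a north likes S ⇒ likes likes likes likes likes likes north likes a north likes likes   [S → likes]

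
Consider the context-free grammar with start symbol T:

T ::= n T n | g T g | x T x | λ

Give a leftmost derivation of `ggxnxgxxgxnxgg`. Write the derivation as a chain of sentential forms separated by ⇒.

T ⇒ gTg ⇒ ggTgg ⇒ ggxTxgg ⇒ ggxnTnxgg ⇒ ggxnxTxnxgg ⇒ ggxnxgTgxnxgg ⇒ ggxnxgxTxgxnxgg ⇒ ggxnxgxxgxnxgg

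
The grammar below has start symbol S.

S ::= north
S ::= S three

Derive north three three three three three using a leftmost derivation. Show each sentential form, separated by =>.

S => S three => S three three => S three three three => S three three three three => S three three three three three => north three three three three three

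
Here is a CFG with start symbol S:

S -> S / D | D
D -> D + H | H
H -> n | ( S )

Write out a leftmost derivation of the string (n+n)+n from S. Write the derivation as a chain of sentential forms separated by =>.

S => D   [S -> D]
D => D+H   [D -> D + H]
D+H => H+H   [D -> H]
H+H => (S)+H   [H -> ( S )]
(S)+H => (D)+H   [S -> D]
(D)+H => (D+H)+H   [D -> D + H]
(D+H)+H => (H+H)+H   [D -> H]
(H+H)+H => (n+H)+H   [H -> n]
(n+H)+H => (n+n)+H   [H -> n]
(n+n)+H => (n+n)+n   [H -> n]

S => D => D+H => H+H => (S)+H => (D)+H => (D+H)+H => (H+H)+H => (n+H)+H => (n+n)+H => (n+n)+n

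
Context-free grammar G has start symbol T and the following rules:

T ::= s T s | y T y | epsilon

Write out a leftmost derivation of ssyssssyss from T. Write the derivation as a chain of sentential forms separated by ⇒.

T⇒sTs⇒ssTss⇒ssyTyss⇒ssysTsyss⇒ssyssTssyss⇒ssyssssyss

T ⇒ sTs   [T ::= s T s]
sTs ⇒ ssTss   [T ::= s T s]
ssTss ⇒ ssyTyss   [T ::= y T y]
ssyTyss ⇒ ssysTsyss   [T ::= s T s]
ssysTsyss ⇒ ssyssTssyss   [T ::= s T s]
ssyssTssyss ⇒ ssyssssyss   [T ::= epsilon]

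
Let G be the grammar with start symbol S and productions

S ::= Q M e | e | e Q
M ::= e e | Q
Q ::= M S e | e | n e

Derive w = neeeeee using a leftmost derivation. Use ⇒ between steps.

S ⇒ QMe ⇒ MSeMe ⇒ QSeMe ⇒ neSeMe ⇒ neeeMe ⇒ neeeeee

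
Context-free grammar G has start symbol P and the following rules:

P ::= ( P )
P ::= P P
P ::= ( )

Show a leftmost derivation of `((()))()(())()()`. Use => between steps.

P => PP => PPP => PPPP => PPPPP => (P)PPPP => ((P))PPPP => ((()))PPPP => ((()))()PPP => ((()))()(P)PP => ((()))()(())PP => ((()))()(())()P => ((()))()(())()()

P => PP   [P ::= P P]
PP => PPP   [P ::= P P]
PPP => PPPP   [P ::= P P]
PPPP => PPPPP   [P ::= P P]
PPPPP => (P)PPPP   [P ::= ( P )]
(P)PPPP => ((P))PPPP   [P ::= ( P )]
((P))PPPP => ((()))PPPP   [P ::= ( )]
((()))PPPP => ((()))()PPP   [P ::= ( )]
((()))()PPP => ((()))()(P)PP   [P ::= ( P )]
((()))()(P)PP => ((()))()(())PP   [P ::= ( )]
((()))()(())PP => ((()))()(())()P   [P ::= ( )]
((()))()(())()P => ((()))()(())()()   [P ::= ( )]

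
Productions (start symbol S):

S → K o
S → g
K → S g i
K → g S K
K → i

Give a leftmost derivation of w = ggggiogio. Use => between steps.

S => Ko   [S → K o]
Ko => Sgio   [K → S g i]
Sgio => Kogio   [S → K o]
Kogio => gSKogio   [K → g S K]
gSKogio => ggKogio   [S → g]
ggKogio => ggSgiogio   [K → S g i]
ggSgiogio => ggggiogio   [S → g]

S => Ko => Sgio => Kogio => gSKogio => ggKogio => ggSgiogio => ggggiogio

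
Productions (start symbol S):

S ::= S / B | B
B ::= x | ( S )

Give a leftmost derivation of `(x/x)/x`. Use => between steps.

S => S/B => B/B => (S)/B => (S/B)/B => (B/B)/B => (x/B)/B => (x/x)/B => (x/x)/x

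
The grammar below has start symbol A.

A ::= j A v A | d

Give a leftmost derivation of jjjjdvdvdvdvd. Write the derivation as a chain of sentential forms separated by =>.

A => jAvA => jjAvAvA => jjjAvAvAvA => jjjjAvAvAvAvA => jjjjdvAvAvAvA => jjjjdvdvAvAvA => jjjjdvdvdvAvA => jjjjdvdvdvdvA => jjjjdvdvdvdvd

A => jAvA   [A ::= j A v A]
jAvA => jjAvAvA   [A ::= j A v A]
jjAvAvA => jjjAvAvAvA   [A ::= j A v A]
jjjAvAvAvA => jjjjAvAvAvAvA   [A ::= j A v A]
jjjjAvAvAvAvA => jjjjdvAvAvAvA   [A ::= d]
jjjjdvAvAvAvA => jjjjdvdvAvAvA   [A ::= d]
jjjjdvdvAvAvA => jjjjdvdvdvAvA   [A ::= d]
jjjjdvdvdvAvA => jjjjdvdvdvdvA   [A ::= d]
jjjjdvdvdvdvA => jjjjdvdvdvdvd   [A ::= d]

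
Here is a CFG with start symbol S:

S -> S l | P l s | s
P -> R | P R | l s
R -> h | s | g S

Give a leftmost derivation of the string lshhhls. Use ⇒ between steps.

S ⇒ Pls ⇒ PRls ⇒ PRRls ⇒ PRRRls ⇒ lsRRRls ⇒ lshRRls ⇒ lshhRls ⇒ lshhhls

S ⇒ Pls   [S -> P l s]
Pls ⇒ PRls   [P -> P R]
PRls ⇒ PRRls   [P -> P R]
PRRls ⇒ PRRRls   [P -> P R]
PRRRls ⇒ lsRRRls   [P -> l s]
lsRRRls ⇒ lshRRls   [R -> h]
lshRRls ⇒ lshhRls   [R -> h]
lshhRls ⇒ lshhhls   [R -> h]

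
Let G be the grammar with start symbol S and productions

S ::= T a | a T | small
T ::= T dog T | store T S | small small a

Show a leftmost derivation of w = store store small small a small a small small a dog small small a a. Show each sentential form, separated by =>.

S => T a => T dog T a => store T S dog T a => store store T S S dog T a => store store small small a S S dog T a => store store small small a small S dog T a => store store small small a small a T dog T a => store store small small a small a small small a dog T a => store store small small a small a small small a dog small small a a

S => T a   [S ::= T a]
T a => T dog T a   [T ::= T dog T]
T dog T a => store T S dog T a   [T ::= store T S]
store T S dog T a => store store T S S dog T a   [T ::= store T S]
store store T S S dog T a => store store small small a S S dog T a   [T ::= small small a]
store store small small a S S dog T a => store store small small a small S dog T a   [S ::= small]
store store small small a small S dog T a => store store small small a small a T dog T a   [S ::= a T]
store store small small a small a T dog T a => store store small small a small a small small a dog T a   [T ::= small small a]
store store small small a small a small small a dog T a => store store small small a small a small small a dog small small a a   [T ::= small small a]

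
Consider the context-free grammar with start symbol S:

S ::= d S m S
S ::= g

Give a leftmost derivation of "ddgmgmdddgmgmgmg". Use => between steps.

S => dSmS => ddSmSmS => ddgmSmS => ddgmgmS => ddgmgmdSmS => ddgmgmddSmSmS => ddgmgmdddSmSmSmS => ddgmgmdddgmSmSmS => ddgmgmdddgmgmSmS => ddgmgmdddgmgmgmS => ddgmgmdddgmgmgmg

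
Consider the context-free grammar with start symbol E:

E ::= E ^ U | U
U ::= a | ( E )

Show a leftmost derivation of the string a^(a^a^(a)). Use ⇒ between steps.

E⇒E^U⇒U^U⇒a^U⇒a^(E)⇒a^(E^U)⇒a^(E^U^U)⇒a^(U^U^U)⇒a^(a^U^U)⇒a^(a^a^U)⇒a^(a^a^(E))⇒a^(a^a^(U))⇒a^(a^a^(a))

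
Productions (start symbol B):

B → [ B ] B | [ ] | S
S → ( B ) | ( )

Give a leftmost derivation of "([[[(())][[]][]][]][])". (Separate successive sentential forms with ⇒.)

B ⇒ S ⇒ (B) ⇒ ([B]B) ⇒ ([[B]B]B) ⇒ ([[[B]B]B]B) ⇒ ([[[S]B]B]B) ⇒ ([[[(B)]B]B]B) ⇒ ([[[(S)]B]B]B) ⇒ ([[[(())]B]B]B) ⇒ ([[[(())][B]B]B]B) ⇒ ([[[(())][[]]B]B]B) ⇒ ([[[(())][[]][]]B]B) ⇒ ([[[(())][[]][]][]]B) ⇒ ([[[(())][[]][]][]][])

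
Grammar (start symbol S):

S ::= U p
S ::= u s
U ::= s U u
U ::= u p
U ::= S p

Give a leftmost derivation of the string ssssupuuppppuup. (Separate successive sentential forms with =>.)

S => Up   [S ::= U p]
Up => sUup   [U ::= s U u]
sUup => ssUuup   [U ::= s U u]
ssUuup => ssSpuup   [U ::= S p]
ssSpuup => ssUppuup   [S ::= U p]
ssUppuup => ssSpppuup   [U ::= S p]
ssSpppuup => ssUppppuup   [S ::= U p]
ssUppppuup => sssUuppppuup   [U ::= s U u]
sssUuppppuup => ssssUuuppppuup   [U ::= s U u]
ssssUuuppppuup => ssssupuuppppuup   [U ::= u p]

S=>Up=>sUup=>ssUuup=>ssSpuup=>ssUppuup=>ssSpppuup=>ssUppppuup=>sssUuppppuup=>ssssUuuppppuup=>ssssupuuppppuup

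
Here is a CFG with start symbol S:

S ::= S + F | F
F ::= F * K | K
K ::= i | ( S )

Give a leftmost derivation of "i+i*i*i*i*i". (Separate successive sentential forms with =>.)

S => S+F   [S ::= S + F]
S+F => F+F   [S ::= F]
F+F => K+F   [F ::= K]
K+F => i+F   [K ::= i]
i+F => i+F*K   [F ::= F * K]
i+F*K => i+F*K*K   [F ::= F * K]
i+F*K*K => i+F*K*K*K   [F ::= F * K]
i+F*K*K*K => i+F*K*K*K*K   [F ::= F * K]
i+F*K*K*K*K => i+K*K*K*K*K   [F ::= K]
i+K*K*K*K*K => i+i*K*K*K*K   [K ::= i]
i+i*K*K*K*K => i+i*i*K*K*K   [K ::= i]
i+i*i*K*K*K => i+i*i*i*K*K   [K ::= i]
i+i*i*i*K*K => i+i*i*i*i*K   [K ::= i]
i+i*i*i*i*K => i+i*i*i*i*i   [K ::= i]

S=>S+F=>F+F=>K+F=>i+F=>i+F*K=>i+F*K*K=>i+F*K*K*K=>i+F*K*K*K*K=>i+K*K*K*K*K=>i+i*K*K*K*K=>i+i*i*K*K*K=>i+i*i*i*K*K=>i+i*i*i*i*K=>i+i*i*i*i*i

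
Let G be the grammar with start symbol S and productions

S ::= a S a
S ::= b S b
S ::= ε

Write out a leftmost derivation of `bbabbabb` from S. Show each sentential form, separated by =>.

S => bSb => bbSbb => bbaSabb => bbabSbabb => bbabbabb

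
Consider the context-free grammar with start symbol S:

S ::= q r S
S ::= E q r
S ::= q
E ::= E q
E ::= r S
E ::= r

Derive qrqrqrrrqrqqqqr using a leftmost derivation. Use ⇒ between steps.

S⇒qrS⇒qrqrS⇒qrqrqrS⇒qrqrqrEqr⇒qrqrqrEqqr⇒qrqrqrEqqqr⇒qrqrqrEqqqqr⇒qrqrqrrSqqqqr⇒qrqrqrrEqrqqqqr⇒qrqrqrrrqrqqqqr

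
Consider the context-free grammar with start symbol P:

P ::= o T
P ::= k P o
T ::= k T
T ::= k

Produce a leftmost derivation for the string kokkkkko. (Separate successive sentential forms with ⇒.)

P⇒kPo⇒koTo⇒kokTo⇒kokkTo⇒kokkkTo⇒kokkkkTo⇒kokkkkko

P ⇒ kPo   [P ::= k P o]
kPo ⇒ koTo   [P ::= o T]
koTo ⇒ kokTo   [T ::= k T]
kokTo ⇒ kokkTo   [T ::= k T]
kokkTo ⇒ kokkkTo   [T ::= k T]
kokkkTo ⇒ kokkkkTo   [T ::= k T]
kokkkkTo ⇒ kokkkkko   [T ::= k]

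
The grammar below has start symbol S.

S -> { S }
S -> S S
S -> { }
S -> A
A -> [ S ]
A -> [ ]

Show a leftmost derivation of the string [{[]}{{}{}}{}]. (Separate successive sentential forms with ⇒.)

S ⇒ A   [S -> A]
A ⇒ [S]   [A -> [ S ]]
[S] ⇒ [SS]   [S -> S S]
[SS] ⇒ [SSS]   [S -> S S]
[SSS] ⇒ [{S}SS]   [S -> { S }]
[{S}SS] ⇒ [{A}SS]   [S -> A]
[{A}SS] ⇒ [{[]}SS]   [A -> [ ]]
[{[]}SS] ⇒ [{[]}{S}S]   [S -> { S }]
[{[]}{S}S] ⇒ [{[]}{SS}S]   [S -> S S]
[{[]}{SS}S] ⇒ [{[]}{{}S}S]   [S -> { }]
[{[]}{{}S}S] ⇒ [{[]}{{}{}}S]   [S -> { }]
[{[]}{{}{}}S] ⇒ [{[]}{{}{}}{}]   [S -> { }]

S⇒A⇒[S]⇒[SS]⇒[SSS]⇒[{S}SS]⇒[{A}SS]⇒[{[]}SS]⇒[{[]}{S}S]⇒[{[]}{SS}S]⇒[{[]}{{}S}S]⇒[{[]}{{}{}}S]⇒[{[]}{{}{}}{}]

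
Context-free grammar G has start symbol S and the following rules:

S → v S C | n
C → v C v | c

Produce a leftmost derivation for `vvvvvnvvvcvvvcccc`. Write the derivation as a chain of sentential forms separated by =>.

S => vSC => vvSCC => vvvSCCC => vvvvSCCCC => vvvvvSCCCCC => vvvvvnCCCCC => vvvvvnvCvCCCC => vvvvvnvvCvvCCCC => vvvvvnvvvCvvvCCCC => vvvvvnvvvcvvvCCCC => vvvvvnvvvcvvvcCCC => vvvvvnvvvcvvvccCC => vvvvvnvvvcvvvcccC => vvvvvnvvvcvvvcccc

S => vSC   [S → v S C]
vSC => vvSCC   [S → v S C]
vvSCC => vvvSCCC   [S → v S C]
vvvSCCC => vvvvSCCCC   [S → v S C]
vvvvSCCCC => vvvvvSCCCCC   [S → v S C]
vvvvvSCCCCC => vvvvvnCCCCC   [S → n]
vvvvvnCCCCC => vvvvvnvCvCCCC   [C → v C v]
vvvvvnvCvCCCC => vvvvvnvvCvvCCCC   [C → v C v]
vvvvvnvvCvvCCCC => vvvvvnvvvCvvvCCCC   [C → v C v]
vvvvvnvvvCvvvCCCC => vvvvvnvvvcvvvCCCC   [C → c]
vvvvvnvvvcvvvCCCC => vvvvvnvvvcvvvcCCC   [C → c]
vvvvvnvvvcvvvcCCC => vvvvvnvvvcvvvccCC   [C → c]
vvvvvnvvvcvvvccCC => vvvvvnvvvcvvvcccC   [C → c]
vvvvvnvvvcvvvcccC => vvvvvnvvvcvvvcccc   [C → c]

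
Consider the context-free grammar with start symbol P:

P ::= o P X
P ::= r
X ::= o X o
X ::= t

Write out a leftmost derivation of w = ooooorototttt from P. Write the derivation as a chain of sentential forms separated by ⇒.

P ⇒ oPX   [P ::= o P X]
oPX ⇒ ooPXX   [P ::= o P X]
ooPXX ⇒ oooPXXX   [P ::= o P X]
oooPXXX ⇒ ooooPXXXX   [P ::= o P X]
ooooPXXXX ⇒ oooooPXXXXX   [P ::= o P X]
oooooPXXXXX ⇒ ooooorXXXXX   [P ::= r]
ooooorXXXXX ⇒ oooooroXoXXXX   [X ::= o X o]
oooooroXoXXXX ⇒ ooooorotoXXXX   [X ::= t]
ooooorotoXXXX ⇒ ooooorototXXX   [X ::= t]
ooooorototXXX ⇒ ooooorotottXX   [X ::= t]
ooooorotottXX ⇒ ooooorototttX   [X ::= t]
ooooorototttX ⇒ ooooorototttt   [X ::= t]

P ⇒ oPX ⇒ ooPXX ⇒ oooPXXX ⇒ ooooPXXXX ⇒ oooooPXXXXX ⇒ ooooorXXXXX ⇒ oooooroXoXXXX ⇒ ooooorotoXXXX ⇒ ooooorototXXX ⇒ ooooorotottXX ⇒ ooooorototttX ⇒ ooooorototttt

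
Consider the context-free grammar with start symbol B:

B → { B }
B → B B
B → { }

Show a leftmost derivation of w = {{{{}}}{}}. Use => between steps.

B=>{B}=>{BB}=>{{B}B}=>{{{B}}B}=>{{{{}}}B}=>{{{{}}}{}}

B => {B}   [B → { B }]
{B} => {BB}   [B → B B]
{BB} => {{B}B}   [B → { B }]
{{B}B} => {{{B}}B}   [B → { B }]
{{{B}}B} => {{{{}}}B}   [B → { }]
{{{{}}}B} => {{{{}}}{}}   [B → { }]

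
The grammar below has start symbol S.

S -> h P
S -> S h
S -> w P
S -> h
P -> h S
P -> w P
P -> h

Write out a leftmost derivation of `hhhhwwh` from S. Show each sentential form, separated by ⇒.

S⇒hP⇒hhS⇒hhhP⇒hhhhS⇒hhhhwP⇒hhhhwwP⇒hhhhwwh

S ⇒ hP   [S -> h P]
hP ⇒ hhS   [P -> h S]
hhS ⇒ hhhP   [S -> h P]
hhhP ⇒ hhhhS   [P -> h S]
hhhhS ⇒ hhhhwP   [S -> w P]
hhhhwP ⇒ hhhhwwP   [P -> w P]
hhhhwwP ⇒ hhhhwwh   [P -> h]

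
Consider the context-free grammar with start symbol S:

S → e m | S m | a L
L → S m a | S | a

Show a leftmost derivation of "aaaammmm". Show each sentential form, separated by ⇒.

S ⇒ Sm   [S → S m]
Sm ⇒ Smm   [S → S m]
Smm ⇒ aLmm   [S → a L]
aLmm ⇒ aSmm   [L → S]
aSmm ⇒ aSmmm   [S → S m]
aSmmm ⇒ aaLmmm   [S → a L]
aaLmmm ⇒ aaSmmm   [L → S]
aaSmmm ⇒ aaSmmmm   [S → S m]
aaSmmmm ⇒ aaaLmmmm   [S → a L]
aaaLmmmm ⇒ aaaammmm   [L → a]

S⇒Sm⇒Smm⇒aLmm⇒aSmm⇒aSmmm⇒aaLmmm⇒aaSmmm⇒aaSmmmm⇒aaaLmmmm⇒aaaammmm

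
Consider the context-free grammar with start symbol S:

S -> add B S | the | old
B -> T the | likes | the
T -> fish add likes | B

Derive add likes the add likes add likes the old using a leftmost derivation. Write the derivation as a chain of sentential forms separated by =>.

S => add B S => add T the S => add B the S => add likes the S => add likes the add B S => add likes the add likes S => add likes the add likes add B S => add likes the add likes add T the S => add likes the add likes add B the S => add likes the add likes add likes the S => add likes the add likes add likes the old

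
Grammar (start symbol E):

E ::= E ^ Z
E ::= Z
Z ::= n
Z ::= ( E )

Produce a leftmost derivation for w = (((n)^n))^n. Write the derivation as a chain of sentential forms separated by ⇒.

E ⇒ E^Z   [E ::= E ^ Z]
E^Z ⇒ Z^Z   [E ::= Z]
Z^Z ⇒ (E)^Z   [Z ::= ( E )]
(E)^Z ⇒ (Z)^Z   [E ::= Z]
(Z)^Z ⇒ ((E))^Z   [Z ::= ( E )]
((E))^Z ⇒ ((E^Z))^Z   [E ::= E ^ Z]
((E^Z))^Z ⇒ ((Z^Z))^Z   [E ::= Z]
((Z^Z))^Z ⇒ (((E)^Z))^Z   [Z ::= ( E )]
(((E)^Z))^Z ⇒ (((Z)^Z))^Z   [E ::= Z]
(((Z)^Z))^Z ⇒ (((n)^Z))^Z   [Z ::= n]
(((n)^Z))^Z ⇒ (((n)^n))^Z   [Z ::= n]
(((n)^n))^Z ⇒ (((n)^n))^n   [Z ::= n]

E⇒E^Z⇒Z^Z⇒(E)^Z⇒(Z)^Z⇒((E))^Z⇒((E^Z))^Z⇒((Z^Z))^Z⇒(((E)^Z))^Z⇒(((Z)^Z))^Z⇒(((n)^Z))^Z⇒(((n)^n))^Z⇒(((n)^n))^n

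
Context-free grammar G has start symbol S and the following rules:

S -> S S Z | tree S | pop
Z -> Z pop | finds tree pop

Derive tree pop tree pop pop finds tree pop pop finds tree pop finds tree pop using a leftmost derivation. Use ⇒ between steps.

S ⇒ tree S ⇒ tree S S Z ⇒ tree pop S Z ⇒ tree pop tree S Z ⇒ tree pop tree S S Z Z ⇒ tree pop tree S S Z S Z Z ⇒ tree pop tree pop S Z S Z Z ⇒ tree pop tree pop pop Z S Z Z ⇒ tree pop tree pop pop finds tree pop S Z Z ⇒ tree pop tree pop pop finds tree pop pop Z Z ⇒ tree pop tree pop pop finds tree pop pop finds tree pop Z ⇒ tree pop tree pop pop finds tree pop pop finds tree pop finds tree pop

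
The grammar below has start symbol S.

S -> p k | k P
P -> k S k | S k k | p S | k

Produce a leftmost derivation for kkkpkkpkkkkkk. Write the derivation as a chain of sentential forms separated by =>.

S => kP   [S -> k P]
kP => kkSk   [P -> k S k]
kkSk => kkkPk   [S -> k P]
kkkPk => kkkpSk   [P -> p S]
kkkpSk => kkkpkPk   [S -> k P]
kkkpkPk => kkkpkSkkk   [P -> S k k]
kkkpkSkkk => kkkpkkPkkk   [S -> k P]
kkkpkkPkkk => kkkpkkSkkkkk   [P -> S k k]
kkkpkkSkkkkk => kkkpkkpkkkkkk   [S -> p k]

S=>kP=>kkSk=>kkkPk=>kkkpSk=>kkkpkPk=>kkkpkSkkk=>kkkpkkPkkk=>kkkpkkSkkkkk=>kkkpkkpkkkkkk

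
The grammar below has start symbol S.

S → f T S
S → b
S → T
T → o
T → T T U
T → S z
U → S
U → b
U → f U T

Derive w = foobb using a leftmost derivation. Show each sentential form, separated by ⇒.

S ⇒ fTS ⇒ fTTUS ⇒ foTUS ⇒ fooUS ⇒ foobS ⇒ foobb

S ⇒ fTS   [S → f T S]
fTS ⇒ fTTUS   [T → T T U]
fTTUS ⇒ foTUS   [T → o]
foTUS ⇒ fooUS   [T → o]
fooUS ⇒ foobS   [U → b]
foobS ⇒ foobb   [S → b]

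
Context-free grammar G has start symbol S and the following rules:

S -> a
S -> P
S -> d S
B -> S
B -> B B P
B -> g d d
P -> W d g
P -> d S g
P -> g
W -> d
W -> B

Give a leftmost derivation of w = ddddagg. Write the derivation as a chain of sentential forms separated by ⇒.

S ⇒ P ⇒ dSg ⇒ dPg ⇒ ddSgg ⇒ dddSgg ⇒ ddddSgg ⇒ ddddagg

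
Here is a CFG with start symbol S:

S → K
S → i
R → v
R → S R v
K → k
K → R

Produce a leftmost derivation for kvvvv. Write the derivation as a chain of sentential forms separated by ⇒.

S ⇒ K   [S → K]
K ⇒ R   [K → R]
R ⇒ SRv   [R → S R v]
SRv ⇒ KRv   [S → K]
KRv ⇒ RRv   [K → R]
RRv ⇒ SRvRv   [R → S R v]
SRvRv ⇒ KRvRv   [S → K]
KRvRv ⇒ kRvRv   [K → k]
kRvRv ⇒ kvvRv   [R → v]
kvvRv ⇒ kvvvv   [R → v]

S⇒K⇒R⇒SRv⇒KRv⇒RRv⇒SRvRv⇒KRvRv⇒kRvRv⇒kvvRv⇒kvvvv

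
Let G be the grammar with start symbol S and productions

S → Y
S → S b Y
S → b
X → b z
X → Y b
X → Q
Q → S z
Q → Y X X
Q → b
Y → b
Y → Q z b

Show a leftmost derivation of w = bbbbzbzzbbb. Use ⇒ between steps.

S⇒SbY⇒YbY⇒QzbbY⇒YXXzbbY⇒bXXzbbY⇒bQXzbbY⇒bSzXzbbY⇒bSbYzXzbbY⇒bbbYzXzbbY⇒bbbbzXzbbY⇒bbbbzbzzbbY⇒bbbbzbzzbbb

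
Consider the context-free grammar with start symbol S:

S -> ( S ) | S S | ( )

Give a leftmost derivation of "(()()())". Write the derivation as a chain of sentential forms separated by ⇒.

S ⇒ (S)   [S -> ( S )]
(S) ⇒ (SS)   [S -> S S]
(SS) ⇒ (SSS)   [S -> S S]
(SSS) ⇒ (()SS)   [S -> ( )]
(()SS) ⇒ (()()S)   [S -> ( )]
(()()S) ⇒ (()()())   [S -> ( )]

S⇒(S)⇒(SS)⇒(SSS)⇒(()SS)⇒(()()S)⇒(()()())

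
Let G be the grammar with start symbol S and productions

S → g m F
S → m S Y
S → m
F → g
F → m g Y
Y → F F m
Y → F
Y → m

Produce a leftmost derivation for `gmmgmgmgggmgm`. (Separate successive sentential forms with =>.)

S => gmF => gmmgY => gmmgFFm => gmmgmgYFm => gmmgmgFFm => gmmgmgmgYFm => gmmgmgmgFFmFm => gmmgmgmggFmFm => gmmgmgmgggmFm => gmmgmgmgggmgm

S => gmF   [S → g m F]
gmF => gmmgY   [F → m g Y]
gmmgY => gmmgFFm   [Y → F F m]
gmmgFFm => gmmgmgYFm   [F → m g Y]
gmmgmgYFm => gmmgmgFFm   [Y → F]
gmmgmgFFm => gmmgmgmgYFm   [F → m g Y]
gmmgmgmgYFm => gmmgmgmgFFmFm   [Y → F F m]
gmmgmgmgFFmFm => gmmgmgmggFmFm   [F → g]
gmmgmgmggFmFm => gmmgmgmgggmFm   [F → g]
gmmgmgmgggmFm => gmmgmgmgggmgm   [F → g]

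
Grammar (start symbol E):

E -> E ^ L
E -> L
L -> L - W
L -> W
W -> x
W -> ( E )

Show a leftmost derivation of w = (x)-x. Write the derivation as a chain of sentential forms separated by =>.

E => L => L-W => W-W => (E)-W => (L)-W => (W)-W => (x)-W => (x)-x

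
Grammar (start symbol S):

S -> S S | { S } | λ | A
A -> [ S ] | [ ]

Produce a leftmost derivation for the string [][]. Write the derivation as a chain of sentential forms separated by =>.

S => SS   [S -> S S]
SS => AS   [S -> A]
AS => [S]S   [A -> [ S ]]
[S]S => []S   [S -> λ]
[]S => []A   [S -> A]
[]A => [][S]   [A -> [ S ]]
[][S] => [][]   [S -> λ]

S => SS => AS => [S]S => []S => []A => [][S] => [][]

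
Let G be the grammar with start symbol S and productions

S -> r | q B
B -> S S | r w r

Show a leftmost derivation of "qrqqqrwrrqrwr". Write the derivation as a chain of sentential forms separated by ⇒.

S ⇒ qB ⇒ qSS ⇒ qrS ⇒ qrqB ⇒ qrqSS ⇒ qrqqBS ⇒ qrqqSSS ⇒ qrqqqBSS ⇒ qrqqqrwrSS ⇒ qrqqqrwrrS ⇒ qrqqqrwrrqB ⇒ qrqqqrwrrqrwr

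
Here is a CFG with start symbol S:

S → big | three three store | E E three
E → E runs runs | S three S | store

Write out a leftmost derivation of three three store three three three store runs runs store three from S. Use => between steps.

S => E E three => E runs runs E three => S three S runs runs E three => three three store three S runs runs E three => three three store three three three store runs runs E three => three three store three three three store runs runs store three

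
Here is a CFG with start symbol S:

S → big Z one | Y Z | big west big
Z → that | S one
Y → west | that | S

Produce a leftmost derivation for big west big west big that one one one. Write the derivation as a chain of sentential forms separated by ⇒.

S ⇒ big Z one ⇒ big S one one ⇒ big Y Z one one ⇒ big west Z one one ⇒ big west S one one one ⇒ big west Y Z one one one ⇒ big west S Z one one one ⇒ big west big west big Z one one one ⇒ big west big west big that one one one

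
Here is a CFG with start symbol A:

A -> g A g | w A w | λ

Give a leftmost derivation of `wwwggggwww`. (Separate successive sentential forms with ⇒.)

A ⇒ wAw ⇒ wwAww ⇒ wwwAwww ⇒ wwwgAgwww ⇒ wwwggAggwww ⇒ wwwggggwww

A ⇒ wAw   [A -> w A w]
wAw ⇒ wwAww   [A -> w A w]
wwAww ⇒ wwwAwww   [A -> w A w]
wwwAwww ⇒ wwwgAgwww   [A -> g A g]
wwwgAgwww ⇒ wwwggAggwww   [A -> g A g]
wwwggAggwww ⇒ wwwggggwww   [A -> λ]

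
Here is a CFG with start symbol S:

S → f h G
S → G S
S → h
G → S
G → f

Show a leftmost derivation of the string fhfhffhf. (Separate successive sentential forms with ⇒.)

S⇒GS⇒SS⇒fhGS⇒fhSS⇒fhfhGS⇒fhfhfS⇒fhfhffhG⇒fhfhffhf

S ⇒ GS   [S → G S]
GS ⇒ SS   [G → S]
SS ⇒ fhGS   [S → f h G]
fhGS ⇒ fhSS   [G → S]
fhSS ⇒ fhfhGS   [S → f h G]
fhfhGS ⇒ fhfhfS   [G → f]
fhfhfS ⇒ fhfhffhG   [S → f h G]
fhfhffhG ⇒ fhfhffhf   [G → f]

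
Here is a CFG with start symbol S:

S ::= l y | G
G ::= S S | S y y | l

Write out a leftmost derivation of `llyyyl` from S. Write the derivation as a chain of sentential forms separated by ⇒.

S⇒G⇒SS⇒GS⇒SyyS⇒GyyS⇒SSyyS⇒GSyyS⇒lSyyS⇒llyyyS⇒llyyyG⇒llyyyl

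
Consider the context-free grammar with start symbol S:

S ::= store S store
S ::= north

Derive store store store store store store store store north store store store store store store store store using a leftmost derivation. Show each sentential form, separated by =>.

S => store S store   [S ::= store S store]
store S store => store store S store store   [S ::= store S store]
store store S store store => store store store S store store store   [S ::= store S store]
store store store S store store store => store store store store S store store store store   [S ::= store S store]
store store store store S store store store store => store store store store store S store store store store store   [S ::= store S store]
store store store store store S store store store store store => store store store store store store S store store store store store store   [S ::= store S store]
store store store store store store S store store store store store store => store store store store store store store S store store store store store store store   [S ::= store S store]
store store store store store store store S store store store store store store store => store store store store store store store store S store store store store store store store store   [S ::= store S store]
store store store store store store store store S store store store store store store store store => store store store store store store store store north store store store store store store store store   [S ::= north]

S => store S store => store store S store store => store store store S store store store => store store store store S store store store store => store store store store store S store store store store store => store store store store store store S store store store store store store => store store store store store store store S store store store store store store store => store store store store store store store store S store store store store store store store store => store store store store store store store store north store store store store store store store store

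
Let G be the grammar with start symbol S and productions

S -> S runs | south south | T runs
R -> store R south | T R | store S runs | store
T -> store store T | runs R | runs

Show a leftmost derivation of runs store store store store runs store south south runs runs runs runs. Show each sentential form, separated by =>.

S => S runs => S runs runs => T runs runs runs => runs R runs runs runs => runs T R runs runs runs => runs store store T R runs runs runs => runs store store store store T R runs runs runs => runs store store store store runs R runs runs runs => runs store store store store runs store S runs runs runs runs => runs store store store store runs store south south runs runs runs runs

S => S runs   [S -> S runs]
S runs => S runs runs   [S -> S runs]
S runs runs => T runs runs runs   [S -> T runs]
T runs runs runs => runs R runs runs runs   [T -> runs R]
runs R runs runs runs => runs T R runs runs runs   [R -> T R]
runs T R runs runs runs => runs store store T R runs runs runs   [T -> store store T]
runs store store T R runs runs runs => runs store store store store T R runs runs runs   [T -> store store T]
runs store store store store T R runs runs runs => runs store store store store runs R runs runs runs   [T -> runs]
runs store store store store runs R runs runs runs => runs store store store store runs store S runs runs runs runs   [R -> store S runs]
runs store store store store runs store S runs runs runs runs => runs store store store store runs store south south runs runs runs runs   [S -> south south]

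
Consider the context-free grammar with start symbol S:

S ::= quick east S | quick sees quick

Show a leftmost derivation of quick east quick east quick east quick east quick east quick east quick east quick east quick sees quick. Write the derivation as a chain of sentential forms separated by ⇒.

S ⇒ quick east S ⇒ quick east quick east S ⇒ quick east quick east quick east S ⇒ quick east quick east quick east quick east S ⇒ quick east quick east quick east quick east quick east S ⇒ quick east quick east quick east quick east quick east quick east S ⇒ quick east quick east quick east quick east quick east quick east quick east S ⇒ quick east quick east quick east quick east quick east quick east quick east quick east S ⇒ quick east quick east quick east quick east quick east quick east quick east quick east quick sees quick

S ⇒ quick east S   [S ::= quick east S]
quick east S ⇒ quick east quick east S   [S ::= quick east S]
quick east quick east S ⇒ quick east quick east quick east S   [S ::= quick east S]
quick east quick east quick east S ⇒ quick east quick east quick east quick east S   [S ::= quick east S]
quick east quick east quick east quick east S ⇒ quick east quick east quick east quick east quick east S   [S ::= quick east S]
quick east quick east quick east quick east quick east S ⇒ quick east quick east quick east quick east quick east quick east S   [S ::= quick east S]
quick east quick east quick east quick east quick east quick east S ⇒ quick east quick east quick east quick east quick east quick east quick east S   [S ::= quick east S]
quick east quick east quick east quick east quick east quick east quick east S ⇒ quick east quick east quick east quick east quick east quick east quick east quick east S   [S ::= quick east S]
quick east quick east quick east quick east quick east quick east quick east quick east S ⇒ quick east quick east quick east quick east quick east quick east quick east quick east quick sees quick   [S ::= quick sees quick]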